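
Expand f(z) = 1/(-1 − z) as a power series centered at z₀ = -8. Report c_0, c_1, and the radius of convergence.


Let w = z − z₀, so z = z₀ + w.
Then -1 − z = -1 − (z₀ + w) = (-1 − z₀) − w = 7 − w.
f(z) = 1/(7 − w) = (1/(7)) · 1/(1 − w/(7)) = Σ_{n≥0} w^n / (7)^(n+1).
So c_n = 1/(7)^(n+1):
  c_0 = 1/(7)^1 = 1/7.
  c_1 = 1/(7)^2 = 1/49.
The series is valid for |w/d| < 1, i.e. |z − z₀| < |d|.
Radius of convergence: R = |-1 − z₀| = |7| = 7 (distance from z₀ to the singularity z = -1).

c_0 = 1/7, c_1 = 1/49; R = 7.


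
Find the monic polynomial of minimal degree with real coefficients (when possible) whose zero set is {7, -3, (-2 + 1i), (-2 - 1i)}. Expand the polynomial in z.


The polynomial is p(z) = ∏_{α ∈ S} (z − α), where S = {7, -3, (-2 + 1i), (-2 - 1i)}.
Expanding the product yields: p(z) = z^4 -32·z^2 -104·z -105.
Note conjugate pairs combine to real quadratics: (z − (-2+1i))(z − (-2−1i)) = z² + 4z + 5.
The resulting polynomial has degree 4 and real coefficients as required.

p(z) = z^4 -32·z^2 -104·z -105.


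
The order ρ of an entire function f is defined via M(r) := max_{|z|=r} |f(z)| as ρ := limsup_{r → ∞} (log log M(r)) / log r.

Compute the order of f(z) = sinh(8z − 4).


sinh(w) is a linear combination of e^{iw} and e^{−iw} (or e^w, e^{−w} in the hyperbolic case), so |sinh(w)| ≤ e^{|w|}. With w = 8z − 4, |w| ≤ 8|z| + 4 = 8r + 4 on |z| = r, giving M(r) ≤ e^{8r + 4}, so ρ ≤ 1. On a suitable ray (z = it for sin/cos; z = t for sinh/cosh, t real → ∞), |sinh(8z − 4)| grows like e^{8|t|}/2, so ρ ≥ 1. Hence ρ = 1.
Therefore ρ = 1.

Order ρ = 1.


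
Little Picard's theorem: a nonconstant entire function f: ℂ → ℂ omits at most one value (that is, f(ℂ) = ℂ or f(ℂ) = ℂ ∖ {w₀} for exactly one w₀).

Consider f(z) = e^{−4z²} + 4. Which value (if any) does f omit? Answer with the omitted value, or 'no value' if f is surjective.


Little Picard bounds the complement of f(ℂ) to at most one point.
The exponent g(z) = −4z² is a nonconstant polynomial, hence surjective onto ℂ. So e^{g(z)} takes every value in {e^w : w ∈ ℂ} = ℂ ∖ {0}. Adding 4 shifts the range to ℂ ∖ {4}. f omits exactly 4.

Omitted value: 4.


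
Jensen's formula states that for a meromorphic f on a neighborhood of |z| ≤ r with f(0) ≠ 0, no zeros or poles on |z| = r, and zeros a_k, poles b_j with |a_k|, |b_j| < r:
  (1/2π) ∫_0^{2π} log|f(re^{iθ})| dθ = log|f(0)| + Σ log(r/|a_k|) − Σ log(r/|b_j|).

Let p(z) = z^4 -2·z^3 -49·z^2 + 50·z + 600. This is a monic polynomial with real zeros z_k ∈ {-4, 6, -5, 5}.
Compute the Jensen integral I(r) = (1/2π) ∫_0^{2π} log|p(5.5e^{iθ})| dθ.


Zeros: -5, -4, 5, 6; r = 5.5.
Inside |z| < r: -5, -4, 5. Outside (|z| ≥ r): 6.
p(0) = 600, so log|p(0)| = log(600) = 6.3969.
Apply Jensen: I(r) = log|p(0)| + Σ_k log(r/|z_k|), summed over zeros inside |z| < r.
  log(r/|z_k|) for z_k = -4: log(5.5/4) = 0.3185
  log(r/|z_k|) for z_k = -5: log(5.5/5) = 0.0953
  log(r/|z_k|) for z_k = 5: log(5.5/5) = 0.0953
  Outside zeros (6) contribute nothing to the Jensen sum.
Sum over inside zeros: 0.5091.
I(r) = log|p(0)| + (inside sum) = 6.3969 + 0.5091 = 6.9060.
Note: since some zeros are outside |z| ≤ r, the simplified n·log(r) form does NOT apply — only the inside zeros contribute.

I(r) ≈ 6.9060.


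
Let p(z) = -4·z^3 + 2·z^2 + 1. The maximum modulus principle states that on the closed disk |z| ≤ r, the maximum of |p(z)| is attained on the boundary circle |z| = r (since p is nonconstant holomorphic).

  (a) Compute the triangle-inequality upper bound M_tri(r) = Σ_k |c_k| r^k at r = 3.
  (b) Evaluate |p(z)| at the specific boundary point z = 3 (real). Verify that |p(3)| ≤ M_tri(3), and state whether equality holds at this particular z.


Coefficients: c_0 = 1, c_1 = 0, c_2 = 2, c_3 = -4. Radius r = 3.
Part (a). Triangle bound: M_tri(r) = Σ_k |c_k| r^k
  = |1|·3^0 + |0|·3^1 + |2|·3^2 + |-4|·3^3
  = 1 + 0 + 18 + 108 = 127.
This bounds M(r) := max_{|z|=r} |p(z)| from above; equality holds iff all terms c_k z^k can be made to align in phase at a single z on |z|=r.
Part (b). At z = 3 (real, on the circle |z| = r):
  p(3) = (1)·3^0 + (0)·3^1 + (2)·3^2 + (-4)·3^3 = -89.
  |p(3)| = 89.
Check: |p(3)| = 89 ≤ 127 = M_tri(3). ✓ Equality does not hold at z = 3 (the coefficients have mixed signs, so the terms do not all align in phase there).

M_tri(3) = 127; |p(3)| = 89; equality at z=3: no.


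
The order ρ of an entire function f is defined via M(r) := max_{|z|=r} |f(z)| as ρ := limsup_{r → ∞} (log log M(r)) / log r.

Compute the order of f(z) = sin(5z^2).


Write sin(w) = (e^{iw} ± e^{−iw})/(2 or 2i), so |sin(w)| ≤ e^{|w|}. With w = 5z^2, |w| ≤ 5r^2 + 0 on |z|=r, giving M(r) ≤ e^{5r^2 + 0} and ρ ≤ 2. For the lower bound, choose z on |z|=r with 5z^2 purely imaginary of modulus 5r^2; then |sin(5z^2)| grows like e^{5r^2}/2, so ρ ≥ 2. Hence ρ = 2.
Therefore ρ = 2.

Order ρ = 2.


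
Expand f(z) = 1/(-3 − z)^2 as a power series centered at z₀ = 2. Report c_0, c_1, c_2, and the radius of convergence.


Let w = z − z₀, so z = z₀ + w.
Then -3 − z = -3 − (z₀ + w) = (-3 − z₀) − w = -5 − w.
f(z) = 1/(-5 − w)^2 = (1/(-5)^2) · (1 − w/(-5))^{−2}.
By the binomial series (1−u)^{−2} = Σ_{n≥0} C(n+1, 1) u^n for |u|<1, with u = w/(-5):
  c_n = C(n+1, 1) / (-5)^(n+2).
  c_0 = 1/(-5)^2 = 1/25.
  c_1 = 2/(-5)^3 = -2/125.
  c_2 = 3/(-5)^4 = 3/625.
The series is valid for |w/d| < 1, i.e. |z − z₀| < |d|.
Radius of convergence: R = |-3 − z₀| = |-5| = 5 (distance from z₀ to the singularity z = -3).

c_0 = 1/25, c_1 = -2/125, c_2 = 3/625; R = 5.


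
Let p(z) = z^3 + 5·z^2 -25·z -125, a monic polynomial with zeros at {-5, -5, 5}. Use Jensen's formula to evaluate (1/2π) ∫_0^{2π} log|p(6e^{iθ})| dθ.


Zeros: -5, -5, 5; r = 6.
Inside |z| < r: -5, -5, 5. Outside (|z| ≥ r): ∅.
p(0) = -125, so log|p(0)| = log(125) = 4.8283.
Apply Jensen: I(r) = log|p(0)| + Σ_k log(r/|z_k|), summed over zeros inside |z| < r.
  log(r/|z_k|) for z_k = -5: log(6/5) = 0.1823
  log(r/|z_k|) for z_k = -5: log(6/5) = 0.1823
  log(r/|z_k|) for z_k = 5: log(6/5) = 0.1823
Sum over inside zeros: 0.5470.
I(r) = log|p(0)| + (inside sum) = 4.8283 + 0.5470 = 5.3753.
Closed form (all zeros inside, monic): I(r) = n·log(r) = 3·log(6) = 5.3753. ✓

I(r) ≈ 5.3753.


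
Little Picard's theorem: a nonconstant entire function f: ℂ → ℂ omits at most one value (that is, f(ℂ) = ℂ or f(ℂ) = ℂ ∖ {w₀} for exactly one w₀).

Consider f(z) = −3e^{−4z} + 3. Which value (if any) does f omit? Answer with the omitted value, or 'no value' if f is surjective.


Little Picard bounds the complement of f(ℂ) to at most one point.
e^{−4z} is never zero on ℂ, so -3·e^{−4z} takes every value in ℂ ∖ {0}. Adding 3 shifts the range to ℂ ∖ {3}. Thus f omits exactly the value 3.

Omitted value: 3.


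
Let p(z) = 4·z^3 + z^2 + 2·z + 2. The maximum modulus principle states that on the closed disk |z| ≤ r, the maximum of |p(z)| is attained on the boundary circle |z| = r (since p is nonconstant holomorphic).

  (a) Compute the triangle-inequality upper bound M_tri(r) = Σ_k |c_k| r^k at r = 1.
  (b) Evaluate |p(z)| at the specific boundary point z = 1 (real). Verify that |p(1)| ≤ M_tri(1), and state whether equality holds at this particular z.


Coefficients: c_0 = 2, c_1 = 2, c_2 = 1, c_3 = 4. Radius r = 1.
Part (a). Triangle bound: M_tri(r) = Σ_k |c_k| r^k
  = |2|·1^0 + |2|·1^1 + |1|·1^2 + |4|·1^3
  = 2 + 2 + 1 + 4 = 9.
This bounds M(r) := max_{|z|=r} |p(z)| from above; equality holds iff all terms c_k z^k can be made to align in phase at a single z on |z|=r.
Part (b). At z = 1 (real, on the circle |z| = r):
  p(1) = (2)·1^0 + (2)·1^1 + (1)·1^2 + (4)·1^3 = 9.
  |p(1)| = 9.
Since all nonzero coefficients share the same sign, |p(1)| = 9 = M_tri(1); the triangle bound is attained at z = 1, so in fact M(r) = 9.

M_tri(1) = 9; |p(1)| = 9; equality at z=1: yes.


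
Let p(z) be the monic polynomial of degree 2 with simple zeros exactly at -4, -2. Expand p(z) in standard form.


The polynomial is p(z) = ∏_{α ∈ S} (z − α), where S = {-4, -2}.
Expanding the product yields: p(z) = z^2 + 6·z + 8.
The resulting polynomial has degree 2 and real coefficients as required.

p(z) = z^2 + 6·z + 8.


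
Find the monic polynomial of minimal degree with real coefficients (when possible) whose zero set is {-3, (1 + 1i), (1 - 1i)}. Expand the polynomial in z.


The polynomial is p(z) = ∏_{α ∈ S} (z − α), where S = {-3, (1 + 1i), (1 - 1i)}.
Expanding the product yields: p(z) = z^3 + z^2 -4·z + 6.
Note conjugate pairs combine to real quadratics: (z − (1+1i))(z − (1−1i)) = z² − 2z + 2.
The resulting polynomial has degree 3 and real coefficients as required.

p(z) = z^3 + z^2 -4·z + 6.


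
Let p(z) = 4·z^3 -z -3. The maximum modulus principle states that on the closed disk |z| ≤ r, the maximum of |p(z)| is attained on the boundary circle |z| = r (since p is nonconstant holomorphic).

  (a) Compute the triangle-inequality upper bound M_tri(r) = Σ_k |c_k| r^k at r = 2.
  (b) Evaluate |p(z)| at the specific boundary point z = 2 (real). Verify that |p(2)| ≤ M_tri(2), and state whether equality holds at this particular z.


Coefficients: c_0 = -3, c_1 = -1, c_2 = 0, c_3 = 4. Radius r = 2.
Part (a). Triangle bound: M_tri(r) = Σ_k |c_k| r^k
  = |-3|·2^0 + |-1|·2^1 + |0|·2^2 + |4|·2^3
  = 3 + 2 + 0 + 32 = 37.
This bounds M(r) := max_{|z|=r} |p(z)| from above; equality holds iff all terms c_k z^k can be made to align in phase at a single z on |z|=r.
Part (b). At z = 2 (real, on the circle |z| = r):
  p(2) = (-3)·2^0 + (-1)·2^1 + (0)·2^2 + (4)·2^3 = 27.
  |p(2)| = 27.
Check: |p(2)| = 27 ≤ 37 = M_tri(2). ✓ Equality does not hold at z = 2 (the coefficients have mixed signs, so the terms do not all align in phase there).

M_tri(2) = 37; |p(2)| = 27; equality at z=2: no.


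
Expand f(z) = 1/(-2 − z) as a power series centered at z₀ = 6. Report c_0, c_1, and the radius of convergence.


Let w = z − z₀, so z = z₀ + w.
Then -2 − z = -2 − (z₀ + w) = (-2 − z₀) − w = -8 − w.
f(z) = 1/(-8 − w) = (1/(-8)) · 1/(1 − w/(-8)) = Σ_{n≥0} w^n / (-8)^(n+1).
So c_n = 1/(-8)^(n+1):
  c_0 = 1/(-8)^1 = -1/8.
  c_1 = 1/(-8)^2 = 1/64.
The series is valid for |w/d| < 1, i.e. |z − z₀| < |d|.
Radius of convergence: R = |-2 − z₀| = |-8| = 8 (distance from z₀ to the singularity z = -2).

c_0 = -1/8, c_1 = 1/64; R = 8.


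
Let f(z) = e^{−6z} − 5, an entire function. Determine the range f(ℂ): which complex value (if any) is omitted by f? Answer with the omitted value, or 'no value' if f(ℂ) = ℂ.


Little Picard bounds the complement of f(ℂ) to at most one point.
e^{−6z} is never zero on ℂ, so 1·e^{−6z} takes every value in ℂ ∖ {0}. Adding -5 shifts the range to ℂ ∖ {-5}. Thus f omits exactly the value -5.

Omitted value: -5.


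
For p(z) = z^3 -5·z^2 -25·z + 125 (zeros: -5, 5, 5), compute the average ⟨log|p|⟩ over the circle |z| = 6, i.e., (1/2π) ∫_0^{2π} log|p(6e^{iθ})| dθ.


Zeros: -5, 5, 5; r = 6.
Inside |z| < r: -5, 5, 5. Outside (|z| ≥ r): ∅.
p(0) = 125, so log|p(0)| = log(125) = 4.8283.
Apply Jensen: I(r) = log|p(0)| + Σ_k log(r/|z_k|), summed over zeros inside |z| < r.
  log(r/|z_k|) for z_k = -5: log(6/5) = 0.1823
  log(r/|z_k|) for z_k = 5: log(6/5) = 0.1823
  log(r/|z_k|) for z_k = 5: log(6/5) = 0.1823
Sum over inside zeros: 0.5470.
I(r) = log|p(0)| + (inside sum) = 4.8283 + 0.5470 = 5.3753.
Closed form (all zeros inside, monic): I(r) = n·log(r) = 3·log(6) = 5.3753. ✓

I(r) ≈ 5.3753.


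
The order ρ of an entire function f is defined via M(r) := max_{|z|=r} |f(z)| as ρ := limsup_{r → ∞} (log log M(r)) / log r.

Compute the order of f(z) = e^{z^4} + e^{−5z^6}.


Each summand is entire of order 4 and 6 respectively (as in the single-exponential case). The order of a sum is at most the max of the orders, so ρ ≤ 6. For the lower bound: on |z|=r choose arg z so that -5z^6 is real positive; then |e^{-5z^6}| = e^{5r^6} while |e^{1z^4}| ≤ e^{1r^4} = o(e^{5r^6}). So |f| ≥ e^{5r^6}(1 − o(1)) and ρ ≥ 6. Hence ρ = max(4, 6) = 6.
Therefore ρ = 6.

Order ρ = 6.


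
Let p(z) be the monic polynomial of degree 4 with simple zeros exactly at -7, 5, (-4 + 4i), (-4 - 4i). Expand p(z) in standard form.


The polynomial is p(z) = ∏_{α ∈ S} (z − α), where S = {-7, 5, (-4 + 4i), (-4 - 4i)}.
Expanding the product yields: p(z) = z^4 + 10·z^3 + 13·z^2 -216·z -1120.
Note conjugate pairs combine to real quadratics: (z − (-4+4i))(z − (-4−4i)) = z² + 8z + 32.
The resulting polynomial has degree 4 and real coefficients as required.

p(z) = z^4 + 10·z^3 + 13·z^2 -216·z -1120.


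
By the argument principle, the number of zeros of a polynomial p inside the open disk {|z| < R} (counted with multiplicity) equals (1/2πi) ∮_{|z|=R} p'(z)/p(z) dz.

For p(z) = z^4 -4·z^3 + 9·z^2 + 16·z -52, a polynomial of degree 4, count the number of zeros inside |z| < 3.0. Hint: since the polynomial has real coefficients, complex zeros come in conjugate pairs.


The zeros of p are: 2, (2 + 3i), (2 - 3i), -2.
Their magnitudes are: 2, 3.606, 3.606, 2.
Zeros with |z| < R = 3.0: 2, -2.
Count = 2.
By the argument principle, (1/2πi) ∮_{|z|=R} p'(z)/p(z) dz equals exactly this count.

Number of zeros inside |z| < 3.0: 2.


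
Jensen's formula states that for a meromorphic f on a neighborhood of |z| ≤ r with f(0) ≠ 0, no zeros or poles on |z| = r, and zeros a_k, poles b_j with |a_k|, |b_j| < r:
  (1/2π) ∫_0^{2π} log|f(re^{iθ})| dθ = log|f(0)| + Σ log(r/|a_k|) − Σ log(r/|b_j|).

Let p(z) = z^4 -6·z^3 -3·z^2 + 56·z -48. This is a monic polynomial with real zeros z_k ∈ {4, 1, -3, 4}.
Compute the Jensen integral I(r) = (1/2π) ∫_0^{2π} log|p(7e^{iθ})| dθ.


Zeros: -3, 1, 4, 4; r = 7.
Inside |z| < r: -3, 1, 4, 4. Outside (|z| ≥ r): ∅.
p(0) = -48, so log|p(0)| = log(48) = 3.8712.
Apply Jensen: I(r) = log|p(0)| + Σ_k log(r/|z_k|), summed over zeros inside |z| < r.
  log(r/|z_k|) for z_k = 4: log(7/4) = 0.5596
  log(r/|z_k|) for z_k = 1: log(7/1) = 1.9459
  log(r/|z_k|) for z_k = -3: log(7/3) = 0.8473
  log(r/|z_k|) for z_k = 4: log(7/4) = 0.5596
Sum over inside zeros: 3.9124.
I(r) = log|p(0)| + (inside sum) = 3.8712 + 3.9124 = 7.7836.
Closed form (all zeros inside, monic): I(r) = n·log(r) = 4·log(7) = 7.7836. ✓

I(r) ≈ 7.7836.


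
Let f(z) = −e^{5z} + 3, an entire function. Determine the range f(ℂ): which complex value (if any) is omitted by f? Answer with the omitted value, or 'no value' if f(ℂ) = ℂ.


Little Picard bounds the complement of f(ℂ) to at most one point.
e^{5z} is never zero on ℂ, so -1·e^{5z} takes every value in ℂ ∖ {0}. Adding 3 shifts the range to ℂ ∖ {3}. Thus f omits exactly the value 3.

Omitted value: 3.


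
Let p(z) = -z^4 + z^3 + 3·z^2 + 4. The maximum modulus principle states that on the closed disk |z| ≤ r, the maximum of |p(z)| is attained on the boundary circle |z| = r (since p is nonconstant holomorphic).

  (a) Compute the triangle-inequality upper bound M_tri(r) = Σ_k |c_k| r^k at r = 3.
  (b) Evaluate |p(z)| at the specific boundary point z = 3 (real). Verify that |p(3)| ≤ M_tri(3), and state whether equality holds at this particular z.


Coefficients: c_0 = 4, c_1 = 0, c_2 = 3, c_3 = 1, c_4 = -1. Radius r = 3.
Part (a). Triangle bound: M_tri(r) = Σ_k |c_k| r^k
  = |4|·3^0 + |0|·3^1 + |3|·3^2 + |1|·3^3 + |-1|·3^4
  = 4 + 0 + 27 + 27 + 81 = 139.
This bounds M(r) := max_{|z|=r} |p(z)| from above; equality holds iff all terms c_k z^k can be made to align in phase at a single z on |z|=r.
Part (b). At z = 3 (real, on the circle |z| = r):
  p(3) = (4)·3^0 + (0)·3^1 + (3)·3^2 + (1)·3^3 + (-1)·3^4 = -23.
  |p(3)| = 23.
Check: |p(3)| = 23 ≤ 139 = M_tri(3). ✓ Equality does not hold at z = 3 (the coefficients have mixed signs, so the terms do not all align in phase there).

M_tri(3) = 139; |p(3)| = 23; equality at z=3: no.


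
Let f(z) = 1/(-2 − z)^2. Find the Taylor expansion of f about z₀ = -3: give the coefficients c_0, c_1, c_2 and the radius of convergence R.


Let w = z − z₀, so z = z₀ + w.
Then -2 − z = -2 − (z₀ + w) = (-2 − z₀) − w = 1 − w.
f(z) = 1/(1 − w)^2 = (1/(1)^2) · (1 − w/(1))^{−2}.
By the binomial series (1−u)^{−2} = Σ_{n≥0} C(n+1, 1) u^n for |u|<1, with u = w/(1):
  c_n = C(n+1, 1) / (1)^(n+2).
  c_0 = 1/(1)^2 = 1.
  c_1 = 2/(1)^3 = 2.
  c_2 = 3/(1)^4 = 3.
The series is valid for |w/d| < 1, i.e. |z − z₀| < |d|.
Radius of convergence: R = |-2 − z₀| = |1| = 1 (distance from z₀ to the singularity z = -2).

c_0 = 1, c_1 = 2, c_2 = 3; R = 1.


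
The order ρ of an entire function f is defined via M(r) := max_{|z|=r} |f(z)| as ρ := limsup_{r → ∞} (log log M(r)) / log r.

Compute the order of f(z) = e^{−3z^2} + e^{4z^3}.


Each summand is entire of order 2 and 3 respectively (as in the single-exponential case). The order of a sum is at most the max of the orders, so ρ ≤ 3. For the lower bound: on |z|=r choose arg z so that 4z^3 is real positive; then |e^{4z^3}| = e^{4r^3} while |e^{-3z^2}| ≤ e^{3r^2} = o(e^{4r^3}). So |f| ≥ e^{4r^3}(1 − o(1)) and ρ ≥ 3. Hence ρ = max(2, 3) = 3.
Therefore ρ = 3.

Order ρ = 3.


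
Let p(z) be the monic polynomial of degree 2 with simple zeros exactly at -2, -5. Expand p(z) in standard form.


The polynomial is p(z) = ∏_{α ∈ S} (z − α), where S = {-2, -5}.
Expanding the product yields: p(z) = z^2 + 7·z + 10.
The resulting polynomial has degree 2 and real coefficients as required.

p(z) = z^2 + 7·z + 10.


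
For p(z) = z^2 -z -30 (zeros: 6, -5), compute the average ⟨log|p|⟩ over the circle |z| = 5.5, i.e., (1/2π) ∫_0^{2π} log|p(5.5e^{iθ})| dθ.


Zeros: -5, 6; r = 5.5.
Inside |z| < r: -5. Outside (|z| ≥ r): 6.
p(0) = -30, so log|p(0)| = log(30) = 3.4012.
Apply Jensen: I(r) = log|p(0)| + Σ_k log(r/|z_k|), summed over zeros inside |z| < r.
  log(r/|z_k|) for z_k = -5: log(5.5/5) = 0.0953
  Outside zeros (6) contribute nothing to the Jensen sum.
Sum over inside zeros: 0.0953.
I(r) = log|p(0)| + (inside sum) = 3.4012 + 0.0953 = 3.4965.
Note: since some zeros are outside |z| ≤ r, the simplified n·log(r) form does NOT apply — only the inside zeros contribute.

I(r) ≈ 3.4965.


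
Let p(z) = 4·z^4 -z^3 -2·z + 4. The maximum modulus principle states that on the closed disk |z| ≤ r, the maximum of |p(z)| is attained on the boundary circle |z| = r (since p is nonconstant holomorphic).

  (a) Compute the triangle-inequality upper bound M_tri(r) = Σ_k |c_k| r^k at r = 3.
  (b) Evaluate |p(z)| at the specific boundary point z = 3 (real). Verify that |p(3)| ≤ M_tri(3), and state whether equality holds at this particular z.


Coefficients: c_0 = 4, c_1 = -2, c_2 = 0, c_3 = -1, c_4 = 4. Radius r = 3.
Part (a). Triangle bound: M_tri(r) = Σ_k |c_k| r^k
  = |4|·3^0 + |-2|·3^1 + |0|·3^2 + |-1|·3^3 + |4|·3^4
  = 4 + 6 + 0 + 27 + 324 = 361.
This bounds M(r) := max_{|z|=r} |p(z)| from above; equality holds iff all terms c_k z^k can be made to align in phase at a single z on |z|=r.
Part (b). At z = 3 (real, on the circle |z| = r):
  p(3) = (4)·3^0 + (-2)·3^1 + (0)·3^2 + (-1)·3^3 + (4)·3^4 = 295.
  |p(3)| = 295.
Check: |p(3)| = 295 ≤ 361 = M_tri(3). ✓ Equality does not hold at z = 3 (the coefficients have mixed signs, so the terms do not all align in phase there).

M_tri(3) = 361; |p(3)| = 295; equality at z=3: no.


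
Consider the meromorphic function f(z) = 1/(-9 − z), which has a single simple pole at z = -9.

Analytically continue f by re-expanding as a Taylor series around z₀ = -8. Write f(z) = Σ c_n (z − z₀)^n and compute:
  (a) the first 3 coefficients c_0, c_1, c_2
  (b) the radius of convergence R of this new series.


Let w = z − z₀, so z = z₀ + w.
Then -9 − z = -9 − (z₀ + w) = (-9 − z₀) − w = -1 − w.
f(z) = 1/(-1 − w) = (1/(-1)) · 1/(1 − w/(-1)) = Σ_{n≥0} w^n / (-1)^(n+1).
So c_n = 1/(-1)^(n+1):
  c_0 = 1/(-1)^1 = -1.
  c_1 = 1/(-1)^2 = 1.
  c_2 = 1/(-1)^3 = -1.
The series is valid for |w/d| < 1, i.e. |z − z₀| < |d|.
Radius of convergence: R = |-9 − z₀| = |-1| = 1 (distance from z₀ to the singularity z = -9).

c_0 = -1, c_1 = 1, c_2 = -1; R = 1.


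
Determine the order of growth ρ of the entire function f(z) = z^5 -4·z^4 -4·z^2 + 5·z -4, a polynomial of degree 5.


|f(z)| ≤ Σ|c_k|·r^k = O(r^5) as r → ∞. Polynomial growth is O(e^{r^ε}) for every ε > 0 (since r^5/e^{r^ε} → 0), so ρ ≤ ε for all ε > 0, i.e. ρ = 0. Every nonconstant polynomial has order 0.
Therefore ρ = 0.

Order ρ = 0.


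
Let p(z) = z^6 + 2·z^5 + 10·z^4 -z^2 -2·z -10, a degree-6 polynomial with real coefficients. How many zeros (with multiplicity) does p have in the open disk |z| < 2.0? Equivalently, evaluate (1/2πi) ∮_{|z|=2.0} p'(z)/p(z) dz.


The zeros of p are: (0 + 1i), (0 - 1i), 1, (-1 + 3i), (-1 - 3i), -1.
Their magnitudes are: 1, 1, 1, 3.162, 3.162, 1.
Zeros with |z| < R = 2.0: (0 + 1i), (0 - 1i), 1, -1.
Count = 4.
By the argument principle, (1/2πi) ∮_{|z|=R} p'(z)/p(z) dz equals exactly this count.

Number of zeros inside |z| < 2.0: 4.


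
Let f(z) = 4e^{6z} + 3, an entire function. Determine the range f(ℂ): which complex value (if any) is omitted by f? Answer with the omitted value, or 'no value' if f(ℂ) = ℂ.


Little Picard bounds the complement of f(ℂ) to at most one point.
e^{6z} is never zero on ℂ, so 4·e^{6z} takes every value in ℂ ∖ {0}. Adding 3 shifts the range to ℂ ∖ {3}. Thus f omits exactly the value 3.

Omitted value: 3.


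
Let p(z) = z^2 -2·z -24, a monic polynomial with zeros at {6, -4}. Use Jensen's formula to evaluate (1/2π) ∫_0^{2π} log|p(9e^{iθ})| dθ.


Zeros: -4, 6; r = 9.
Inside |z| < r: -4, 6. Outside (|z| ≥ r): ∅.
p(0) = -24, so log|p(0)| = log(24) = 3.1781.
Apply Jensen: I(r) = log|p(0)| + Σ_k log(r/|z_k|), summed over zeros inside |z| < r.
  log(r/|z_k|) for z_k = 6: log(9/6) = 0.4055
  log(r/|z_k|) for z_k = -4: log(9/4) = 0.8109
Sum over inside zeros: 1.2164.
I(r) = log|p(0)| + (inside sum) = 3.1781 + 1.2164 = 4.3944.
Closed form (all zeros inside, monic): I(r) = n·log(r) = 2·log(9) = 4.3944. ✓

I(r) ≈ 4.3944.


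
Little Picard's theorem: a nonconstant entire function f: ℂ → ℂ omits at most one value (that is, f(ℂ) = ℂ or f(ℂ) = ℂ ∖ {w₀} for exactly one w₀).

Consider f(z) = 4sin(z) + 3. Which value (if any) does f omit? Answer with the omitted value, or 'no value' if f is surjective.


Little Picard bounds the complement of f(ℂ) to at most one point.
sin is entire and surjective onto ℂ: for every w ∈ ℂ, sin(ζ) = w has a solution ζ ∈ ℂ (e.g., via the complex inverse arcsin). With ζ = z this gives z = ζ/(1). Then 4·sin(z) takes every value in 4·ℂ = ℂ, and adding 3 is a bijection of ℂ. So f is surjective and omits no value. (Note: only on the real line is sin bounded by [−1, 1].)

Omitted value: no value.


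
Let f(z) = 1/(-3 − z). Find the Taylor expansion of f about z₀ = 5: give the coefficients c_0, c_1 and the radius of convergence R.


Let w = z − z₀, so z = z₀ + w.
Then -3 − z = -3 − (z₀ + w) = (-3 − z₀) − w = -8 − w.
f(z) = 1/(-8 − w) = (1/(-8)) · 1/(1 − w/(-8)) = Σ_{n≥0} w^n / (-8)^(n+1).
So c_n = 1/(-8)^(n+1):
  c_0 = 1/(-8)^1 = -1/8.
  c_1 = 1/(-8)^2 = 1/64.
The series is valid for |w/d| < 1, i.e. |z − z₀| < |d|.
Radius of convergence: R = |-3 − z₀| = |-8| = 8 (distance from z₀ to the singularity z = -3).

c_0 = -1/8, c_1 = 1/64; R = 8.


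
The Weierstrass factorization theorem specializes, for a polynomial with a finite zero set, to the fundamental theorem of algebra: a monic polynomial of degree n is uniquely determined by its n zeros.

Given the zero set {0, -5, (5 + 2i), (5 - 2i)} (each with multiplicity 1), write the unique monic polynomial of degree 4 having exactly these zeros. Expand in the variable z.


The polynomial is p(z) = ∏_{α ∈ S} (z − α), where S = {0, -5, (5 + 2i), (5 - 2i)}.
Expanding the product yields: p(z) = z^4 -5·z^3 -21·z^2 + 145·z.
Note conjugate pairs combine to real quadratics: (z − (5+2i))(z − (5−2i)) = z² − 10z + 29.
The resulting polynomial has degree 4 and real coefficients as required.

p(z) = z^4 -5·z^3 -21·z^2 + 145·z.


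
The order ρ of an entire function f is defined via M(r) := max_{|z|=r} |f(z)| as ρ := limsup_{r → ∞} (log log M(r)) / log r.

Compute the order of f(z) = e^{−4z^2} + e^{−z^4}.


Each summand is entire of order 2 and 4 respectively (as in the single-exponential case). The order of a sum is at most the max of the orders, so ρ ≤ 4. For the lower bound: on |z|=r choose arg z so that -1z^4 is real positive; then |e^{-1z^4}| = e^{1r^4} while |e^{-4z^2}| ≤ e^{4r^2} = o(e^{1r^4}). So |f| ≥ e^{1r^4}(1 − o(1)) and ρ ≥ 4. Hence ρ = max(2, 4) = 4.
Therefore ρ = 4.

Order ρ = 4.


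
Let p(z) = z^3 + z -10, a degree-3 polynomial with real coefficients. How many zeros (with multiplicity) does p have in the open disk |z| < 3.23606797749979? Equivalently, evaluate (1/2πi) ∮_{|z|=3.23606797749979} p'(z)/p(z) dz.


The zeros of p are: 2, (-1 + 2i), (-1 - 2i).
Their magnitudes are: 2, 2.236, 2.236.
Zeros with |z| < R = 3.23606797749979: 2, (-1 + 2i), (-1 - 2i).
Count = 3.
By the argument principle, (1/2πi) ∮_{|z|=R} p'(z)/p(z) dz equals exactly this count.

Number of zeros inside |z| < 3.23606797749979: 3.


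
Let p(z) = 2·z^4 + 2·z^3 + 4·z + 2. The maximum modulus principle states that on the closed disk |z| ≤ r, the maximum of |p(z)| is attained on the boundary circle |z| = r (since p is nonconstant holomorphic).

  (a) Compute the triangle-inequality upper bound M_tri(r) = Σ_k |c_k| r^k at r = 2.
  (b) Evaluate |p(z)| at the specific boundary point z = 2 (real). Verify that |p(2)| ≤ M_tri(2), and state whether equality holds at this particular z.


Coefficients: c_0 = 2, c_1 = 4, c_2 = 0, c_3 = 2, c_4 = 2. Radius r = 2.
Part (a). Triangle bound: M_tri(r) = Σ_k |c_k| r^k
  = |2|·2^0 + |4|·2^1 + |0|·2^2 + |2|·2^3 + |2|·2^4
  = 2 + 8 + 0 + 16 + 32 = 58.
This bounds M(r) := max_{|z|=r} |p(z)| from above; equality holds iff all terms c_k z^k can be made to align in phase at a single z on |z|=r.
Part (b). At z = 2 (real, on the circle |z| = r):
  p(2) = (2)·2^0 + (4)·2^1 + (0)·2^2 + (2)·2^3 + (2)·2^4 = 58.
  |p(2)| = 58.
Since all nonzero coefficients share the same sign, |p(2)| = 58 = M_tri(2); the triangle bound is attained at z = 2, so in fact M(r) = 58.

M_tri(2) = 58; |p(2)| = 58; equality at z=2: yes.


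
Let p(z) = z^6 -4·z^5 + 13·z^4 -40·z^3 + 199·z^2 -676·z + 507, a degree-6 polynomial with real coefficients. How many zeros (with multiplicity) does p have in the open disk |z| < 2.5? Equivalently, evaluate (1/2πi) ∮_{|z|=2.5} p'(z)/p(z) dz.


The zeros of p are: 3, 1, (2 + 3i), (2 - 3i), (-2 + 3i), (-2 - 3i).
Their magnitudes are: 3, 1, 3.606, 3.606, 3.606, 3.606.
Zeros with |z| < R = 2.5: 1.
Count = 1.
By the argument principle, (1/2πi) ∮_{|z|=R} p'(z)/p(z) dz equals exactly this count.

Number of zeros inside |z| < 2.5: 1.


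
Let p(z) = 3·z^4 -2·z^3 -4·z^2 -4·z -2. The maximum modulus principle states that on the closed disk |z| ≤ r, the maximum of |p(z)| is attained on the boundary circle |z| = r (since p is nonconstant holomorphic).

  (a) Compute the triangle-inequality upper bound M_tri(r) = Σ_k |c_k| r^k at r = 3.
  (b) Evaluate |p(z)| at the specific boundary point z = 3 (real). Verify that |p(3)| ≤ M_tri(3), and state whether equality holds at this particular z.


Coefficients: c_0 = -2, c_1 = -4, c_2 = -4, c_3 = -2, c_4 = 3. Radius r = 3.
Part (a). Triangle bound: M_tri(r) = Σ_k |c_k| r^k
  = |-2|·3^0 + |-4|·3^1 + |-4|·3^2 + |-2|·3^3 + |3|·3^4
  = 2 + 12 + 36 + 54 + 243 = 347.
This bounds M(r) := max_{|z|=r} |p(z)| from above; equality holds iff all terms c_k z^k can be made to align in phase at a single z on |z|=r.
Part (b). At z = 3 (real, on the circle |z| = r):
  p(3) = (-2)·3^0 + (-4)·3^1 + (-4)·3^2 + (-2)·3^3 + (3)·3^4 = 139.
  |p(3)| = 139.
Check: |p(3)| = 139 ≤ 347 = M_tri(3). ✓ Equality does not hold at z = 3 (the coefficients have mixed signs, so the terms do not all align in phase there).

M_tri(3) = 347; |p(3)| = 139; equality at z=3: no.


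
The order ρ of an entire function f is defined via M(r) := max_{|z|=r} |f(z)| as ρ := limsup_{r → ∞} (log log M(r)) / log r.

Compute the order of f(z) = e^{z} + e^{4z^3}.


Each summand is entire of order 1 and 3 respectively (as in the single-exponential case). The order of a sum is at most the max of the orders, so ρ ≤ 3. For the lower bound: on |z|=r choose arg z so that 4z^3 is real positive; then |e^{4z^3}| = e^{4r^3} while |e^{1z}| ≤ e^{1r^1} = o(e^{4r^3}). So |f| ≥ e^{4r^3}(1 − o(1)) and ρ ≥ 3. Hence ρ = max(1, 3) = 3.
Therefore ρ = 3.

Order ρ = 3.


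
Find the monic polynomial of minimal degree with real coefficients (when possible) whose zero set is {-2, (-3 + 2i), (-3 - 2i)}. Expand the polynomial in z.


The polynomial is p(z) = ∏_{α ∈ S} (z − α), where S = {-2, (-3 + 2i), (-3 - 2i)}.
Expanding the product yields: p(z) = z^3 + 8·z^2 + 25·z + 26.
Note conjugate pairs combine to real quadratics: (z − (-3+2i))(z − (-3−2i)) = z² + 6z + 13.
The resulting polynomial has degree 3 and real coefficients as required.

p(z) = z^3 + 8·z^2 + 25·z + 26.


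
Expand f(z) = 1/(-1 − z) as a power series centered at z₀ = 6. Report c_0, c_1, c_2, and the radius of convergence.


Let w = z − z₀, so z = z₀ + w.
Then -1 − z = -1 − (z₀ + w) = (-1 − z₀) − w = -7 − w.
f(z) = 1/(-7 − w) = (1/(-7)) · 1/(1 − w/(-7)) = Σ_{n≥0} w^n / (-7)^(n+1).
So c_n = 1/(-7)^(n+1):
  c_0 = 1/(-7)^1 = -1/7.
  c_1 = 1/(-7)^2 = 1/49.
  c_2 = 1/(-7)^3 = -1/343.
The series is valid for |w/d| < 1, i.e. |z − z₀| < |d|.
Radius of convergence: R = |-1 − z₀| = |-7| = 7 (distance from z₀ to the singularity z = -1).

c_0 = -1/7, c_1 = 1/49, c_2 = -1/343; R = 7.


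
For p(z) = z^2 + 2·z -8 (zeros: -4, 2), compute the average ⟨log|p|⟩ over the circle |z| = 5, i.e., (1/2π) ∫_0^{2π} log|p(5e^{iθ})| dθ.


Zeros: -4, 2; r = 5.
Inside |z| < r: -4, 2. Outside (|z| ≥ r): ∅.
p(0) = -8, so log|p(0)| = log(8) = 2.0794.
Apply Jensen: I(r) = log|p(0)| + Σ_k log(r/|z_k|), summed over zeros inside |z| < r.
  log(r/|z_k|) for z_k = -4: log(5/4) = 0.2231
  log(r/|z_k|) for z_k = 2: log(5/2) = 0.9163
Sum over inside zeros: 1.1394.
I(r) = log|p(0)| + (inside sum) = 2.0794 + 1.1394 = 3.2189.
Closed form (all zeros inside, monic): I(r) = n·log(r) = 2·log(5) = 3.2189. ✓

I(r) ≈ 3.2189.


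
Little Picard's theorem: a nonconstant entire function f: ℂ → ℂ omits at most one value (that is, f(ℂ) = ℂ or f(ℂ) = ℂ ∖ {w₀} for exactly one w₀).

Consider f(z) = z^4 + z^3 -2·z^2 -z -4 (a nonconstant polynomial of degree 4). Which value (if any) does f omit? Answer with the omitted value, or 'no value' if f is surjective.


Little Picard bounds the complement of f(ℂ) to at most one point.
For every w ∈ ℂ, the equation p(z) − w = 0 is a nonconstant polynomial in z and hence has at least one root by the fundamental theorem of algebra. So p is surjective onto ℂ, omitting no value.

Omitted value: no value.


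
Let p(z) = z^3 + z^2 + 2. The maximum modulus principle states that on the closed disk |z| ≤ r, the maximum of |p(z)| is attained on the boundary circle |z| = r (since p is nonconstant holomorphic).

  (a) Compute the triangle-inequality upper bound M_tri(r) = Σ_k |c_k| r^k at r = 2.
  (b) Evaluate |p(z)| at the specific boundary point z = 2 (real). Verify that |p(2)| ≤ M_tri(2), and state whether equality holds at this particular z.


Coefficients: c_0 = 2, c_1 = 0, c_2 = 1, c_3 = 1. Radius r = 2.
Part (a). Triangle bound: M_tri(r) = Σ_k |c_k| r^k
  = |2|·2^0 + |0|·2^1 + |1|·2^2 + |1|·2^3
  = 2 + 0 + 4 + 8 = 14.
This bounds M(r) := max_{|z|=r} |p(z)| from above; equality holds iff all terms c_k z^k can be made to align in phase at a single z on |z|=r.
Part (b). At z = 2 (real, on the circle |z| = r):
  p(2) = (2)·2^0 + (0)·2^1 + (1)·2^2 + (1)·2^3 = 14.
  |p(2)| = 14.
Since all nonzero coefficients share the same sign, |p(2)| = 14 = M_tri(2); the triangle bound is attained at z = 2, so in fact M(r) = 14.

M_tri(2) = 14; |p(2)| = 14; equality at z=2: yes.


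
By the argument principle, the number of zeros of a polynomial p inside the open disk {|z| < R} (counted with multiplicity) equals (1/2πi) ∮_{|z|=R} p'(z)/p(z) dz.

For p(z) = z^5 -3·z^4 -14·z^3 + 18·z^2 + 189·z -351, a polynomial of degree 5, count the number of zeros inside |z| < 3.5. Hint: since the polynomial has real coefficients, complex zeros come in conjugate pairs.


The zeros of p are: 3, 3, 3, (-3 + 2i), (-3 - 2i).
Their magnitudes are: 3, 3, 3, 3.606, 3.606.
Zeros with |z| < R = 3.5: 3, 3, 3.
Count = 3.
By the argument principle, (1/2πi) ∮_{|z|=R} p'(z)/p(z) dz equals exactly this count.

Number of zeros inside |z| < 3.5: 3.


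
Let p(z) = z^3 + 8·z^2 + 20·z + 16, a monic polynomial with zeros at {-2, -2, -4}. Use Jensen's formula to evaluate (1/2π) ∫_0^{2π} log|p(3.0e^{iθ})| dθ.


Zeros: -4, -2, -2; r = 3.0.
Inside |z| < r: -2, -2. Outside (|z| ≥ r): -4.
p(0) = 16, so log|p(0)| = log(16) = 2.7726.
Apply Jensen: I(r) = log|p(0)| + Σ_k log(r/|z_k|), summed over zeros inside |z| < r.
  log(r/|z_k|) for z_k = -2: log(3.0/2) = 0.4055
  log(r/|z_k|) for z_k = -2: log(3.0/2) = 0.4055
  Outside zeros (-4) contribute nothing to the Jensen sum.
Sum over inside zeros: 0.8109.
I(r) = log|p(0)| + (inside sum) = 2.7726 + 0.8109 = 3.5835.
Note: since some zeros are outside |z| ≤ r, the simplified n·log(r) form does NOT apply — only the inside zeros contribute.

I(r) ≈ 3.5835.


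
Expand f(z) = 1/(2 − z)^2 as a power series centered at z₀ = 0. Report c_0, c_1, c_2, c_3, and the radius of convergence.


Let w = z − z₀, so z = z₀ + w.
Then 2 − z = 2 − (z₀ + w) = (2 − z₀) − w = 2 − w.
f(z) = 1/(2 − w)^2 = (1/(2)^2) · (1 − w/(2))^{−2}.
By the binomial series (1−u)^{−2} = Σ_{n≥0} C(n+1, 1) u^n for |u|<1, with u = w/(2):
  c_n = C(n+1, 1) / (2)^(n+2).
  c_0 = 1/(2)^2 = 1/4.
  c_1 = 2/(2)^3 = 1/4.
  c_2 = 3/(2)^4 = 3/16.
  c_3 = 4/(2)^5 = 1/8.
The series is valid for |w/d| < 1, i.e. |z − z₀| < |d|.
Radius of convergence: R = |2 − z₀| = |2| = 2 (distance from z₀ to the singularity z = 2).

c_0 = 1/4, c_1 = 1/4, c_2 = 3/16, c_3 = 1/8; R = 2.


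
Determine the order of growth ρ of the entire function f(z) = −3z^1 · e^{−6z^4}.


M(r) = max_{|z|=r} |-3|·|z|^1·|e^{−6z^4}| = 3·r^1 · e^{6r^4} (the factors attain their maxima compatibly on |z|=r). Then log M(r) = log 3 + 1·log r + 6r^4, dominated by the last term, so log log M(r) ~ 4·log r. The polynomial factor -3z^1 contributes only a log r term and does not affect the order. ρ = 4.
Therefore ρ = 4.

Order ρ = 4.


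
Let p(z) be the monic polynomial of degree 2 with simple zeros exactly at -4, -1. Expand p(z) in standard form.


The polynomial is p(z) = ∏_{α ∈ S} (z − α), where S = {-4, -1}.
Expanding the product yields: p(z) = z^2 + 5·z + 4.
The resulting polynomial has degree 2 and real coefficients as required.

p(z) = z^2 + 5·z + 4.


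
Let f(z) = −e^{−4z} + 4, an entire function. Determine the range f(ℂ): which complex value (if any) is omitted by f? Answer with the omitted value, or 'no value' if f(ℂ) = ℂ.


Little Picard bounds the complement of f(ℂ) to at most one point.
e^{−4z} is never zero on ℂ, so -1·e^{−4z} takes every value in ℂ ∖ {0}. Adding 4 shifts the range to ℂ ∖ {4}. Thus f omits exactly the value 4.

Omitted value: 4.


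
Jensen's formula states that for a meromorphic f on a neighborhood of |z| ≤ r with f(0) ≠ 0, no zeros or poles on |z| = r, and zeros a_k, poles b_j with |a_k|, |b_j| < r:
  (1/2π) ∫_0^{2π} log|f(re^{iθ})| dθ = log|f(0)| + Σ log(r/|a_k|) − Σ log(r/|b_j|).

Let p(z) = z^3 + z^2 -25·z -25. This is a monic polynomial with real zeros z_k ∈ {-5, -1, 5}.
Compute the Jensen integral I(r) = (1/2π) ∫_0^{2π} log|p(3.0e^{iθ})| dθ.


Zeros: -5, -1, 5; r = 3.0.
Inside |z| < r: -1. Outside (|z| ≥ r): -5, 5.
p(0) = -25, so log|p(0)| = log(25) = 3.2189.
Apply Jensen: I(r) = log|p(0)| + Σ_k log(r/|z_k|), summed over zeros inside |z| < r.
  log(r/|z_k|) for z_k = -1: log(3.0/1) = 1.0986
  Outside zeros (-5, 5) contribute nothing to the Jensen sum.
Sum over inside zeros: 1.0986.
I(r) = log|p(0)| + (inside sum) = 3.2189 + 1.0986 = 4.3175.
Note: since some zeros are outside |z| ≤ r, the simplified n·log(r) form does NOT apply — only the inside zeros contribute.

I(r) ≈ 4.3175.


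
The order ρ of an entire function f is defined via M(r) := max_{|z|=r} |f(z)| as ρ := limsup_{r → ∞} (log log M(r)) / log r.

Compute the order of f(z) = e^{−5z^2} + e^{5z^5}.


Each summand is entire of order 2 and 5 respectively (as in the single-exponential case). The order of a sum is at most the max of the orders, so ρ ≤ 5. For the lower bound: on |z|=r choose arg z so that 5z^5 is real positive; then |e^{5z^5}| = e^{5r^5} while |e^{-5z^2}| ≤ e^{5r^2} = o(e^{5r^5}). So |f| ≥ e^{5r^5}(1 − o(1)) and ρ ≥ 5. Hence ρ = max(2, 5) = 5.
Therefore ρ = 5.

Order ρ = 5.


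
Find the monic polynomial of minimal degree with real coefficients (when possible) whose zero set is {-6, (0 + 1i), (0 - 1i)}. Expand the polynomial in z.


The polynomial is p(z) = ∏_{α ∈ S} (z − α), where S = {-6, (0 + 1i), (0 - 1i)}.
Expanding the product yields: p(z) = z^3 + 6·z^2 + z + 6.
Note conjugate pairs combine to real quadratics: (z − (0+1i))(z − (0−1i)) = z² + 1.
The resulting polynomial has degree 3 and real coefficients as required.

p(z) = z^3 + 6·z^2 + z + 6.


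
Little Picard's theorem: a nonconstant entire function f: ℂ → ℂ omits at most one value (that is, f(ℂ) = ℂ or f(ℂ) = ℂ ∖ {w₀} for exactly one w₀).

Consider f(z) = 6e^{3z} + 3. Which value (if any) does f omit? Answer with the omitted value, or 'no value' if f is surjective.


Little Picard bounds the complement of f(ℂ) to at most one point.
e^{3z} is never zero on ℂ, so 6·e^{3z} takes every value in ℂ ∖ {0}. Adding 3 shifts the range to ℂ ∖ {3}. Thus f omits exactly the value 3.

Omitted value: 3.


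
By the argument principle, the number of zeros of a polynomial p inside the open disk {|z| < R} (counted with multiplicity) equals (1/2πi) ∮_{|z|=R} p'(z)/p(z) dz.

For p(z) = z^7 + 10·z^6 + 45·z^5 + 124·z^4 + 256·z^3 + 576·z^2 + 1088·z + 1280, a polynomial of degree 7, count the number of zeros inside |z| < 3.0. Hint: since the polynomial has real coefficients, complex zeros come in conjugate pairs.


The zeros of p are: (1 + 2i), (1 - 2i), (-2 + 2i), (-2 - 2i), -4, (-2 + 2i), (-2 - 2i).
Their magnitudes are: 2.236, 2.236, 2.828, 2.828, 4, 2.828, 2.828.
Zeros with |z| < R = 3.0: (1 + 2i), (1 - 2i), (-2 + 2i), (-2 - 2i), (-2 + 2i), (-2 - 2i).
Count = 6.
By the argument principle, (1/2πi) ∮_{|z|=R} p'(z)/p(z) dz equals exactly this count.

Number of zeros inside |z| < 3.0: 6.


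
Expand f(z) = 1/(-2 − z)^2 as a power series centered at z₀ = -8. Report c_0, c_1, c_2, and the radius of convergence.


Let w = z − z₀, so z = z₀ + w.
Then -2 − z = -2 − (z₀ + w) = (-2 − z₀) − w = 6 − w.
f(z) = 1/(6 − w)^2 = (1/(6)^2) · (1 − w/(6))^{−2}.
By the binomial series (1−u)^{−2} = Σ_{n≥0} C(n+1, 1) u^n for |u|<1, with u = w/(6):
  c_n = C(n+1, 1) / (6)^(n+2).
  c_0 = 1/(6)^2 = 1/36.
  c_1 = 2/(6)^3 = 1/108.
  c_2 = 3/(6)^4 = 1/432.
The series is valid for |w/d| < 1, i.e. |z − z₀| < |d|.
Radius of convergence: R = |-2 − z₀| = |6| = 6 (distance from z₀ to the singularity z = -2).

c_0 = 1/36, c_1 = 1/108, c_2 = 1/432; R = 6.
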